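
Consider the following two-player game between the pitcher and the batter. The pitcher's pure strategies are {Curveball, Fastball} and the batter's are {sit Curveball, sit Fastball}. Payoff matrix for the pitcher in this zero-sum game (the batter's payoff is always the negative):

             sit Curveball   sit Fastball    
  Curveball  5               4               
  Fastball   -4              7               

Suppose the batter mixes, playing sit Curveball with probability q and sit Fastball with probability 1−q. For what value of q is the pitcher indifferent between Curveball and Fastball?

q = 1/4

The batter's mix must leave the pitcher indifferent between Curveball and Fastball.
  the pitcher's payoff to Curveball: q·5 + (1−q)·4 = q + 4
  the pitcher's payoff to Fastball: q·(-4) + (1−q)·7 = -11q + 7
  q + 4 = -11q + 7  ⇒  12q = 3  ⇒  q = 1/4.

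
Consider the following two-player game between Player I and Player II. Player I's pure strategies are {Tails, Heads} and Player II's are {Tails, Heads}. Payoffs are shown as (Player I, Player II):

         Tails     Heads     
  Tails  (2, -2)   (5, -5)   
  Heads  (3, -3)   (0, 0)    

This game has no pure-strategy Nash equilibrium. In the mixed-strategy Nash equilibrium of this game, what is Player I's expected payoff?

5/2

Player I's indifference between Tails and Heads determines Player II's mixing probability q:
  Player I's expected payoff from Tails: q·2 + (1−q)·5 = -3q + 5
  Player I's expected payoff from Heads: q·3 + (1−q)·0 = 3q
  -3q + 5 = 3q  ⇒  -6q = -5  ⇒  q = 5/6.
At equilibrium Player I is indifferent across rows, so Player I's payoff equals the payoff from Tails: (5/6)·2 + (1/6)·5 = 5/2.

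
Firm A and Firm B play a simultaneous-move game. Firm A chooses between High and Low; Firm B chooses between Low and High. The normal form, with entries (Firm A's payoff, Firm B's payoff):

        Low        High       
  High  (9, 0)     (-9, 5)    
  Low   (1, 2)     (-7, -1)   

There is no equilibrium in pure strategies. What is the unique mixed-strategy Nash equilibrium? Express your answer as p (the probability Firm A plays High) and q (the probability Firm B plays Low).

In a mixed equilibrium Firm B is indifferent between Low and High; this condition fixes p.
  Firm B's expected payoff from Low: p·0 + (1−p)·2 = -2p + 2
  Firm B's expected payoff from High: p·5 + (1−p)·(-1) = 6p - 1
  -2p + 2 = 6p - 1  ⇒  -8p = -3  ⇒  p = 3/8.
Firm B's mix must leave Firm A indifferent between High and Low.
  Firm A's expected payoff from High: q·9 + (1−q)·(-9) = 18q - 9
  Firm A's expected payoff from Low: q·1 + (1−q)·(-7) = 8q - 7
  18q - 9 = 8q - 7  ⇒  10q = 2  ⇒  q = 1/5.

p = 3/8, q = 1/5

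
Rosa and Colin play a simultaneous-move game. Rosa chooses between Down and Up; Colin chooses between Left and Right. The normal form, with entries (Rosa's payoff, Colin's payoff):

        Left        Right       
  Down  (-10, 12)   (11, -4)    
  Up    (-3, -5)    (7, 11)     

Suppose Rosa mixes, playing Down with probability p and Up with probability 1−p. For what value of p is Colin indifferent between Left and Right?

In a mixed equilibrium Colin is indifferent between Left and Right; this condition fixes p.
  Colin's payoff from Left: p·12 + (1−p)·(-5) = 17p - 5
  Colin's payoff from Right: p·(-4) + (1−p)·11 = -15p + 11
  17p - 5 = -15p + 11  ⇒  32p = 16  ⇒  p = 1/2.

p = 1/2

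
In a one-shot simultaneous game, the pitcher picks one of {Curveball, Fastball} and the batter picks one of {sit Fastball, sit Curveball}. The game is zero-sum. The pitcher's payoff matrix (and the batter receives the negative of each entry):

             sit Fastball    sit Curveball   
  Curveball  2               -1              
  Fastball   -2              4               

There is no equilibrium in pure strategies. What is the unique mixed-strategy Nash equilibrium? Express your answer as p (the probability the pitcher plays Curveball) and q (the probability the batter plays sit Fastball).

In a mixed equilibrium the batter is indifferent between sit Fastball and sit Curveball; this condition fixes p.
  the batter's payoff from sit Fastball: p·(-2) + (1−p)·2 = -4p + 2
  the batter's payoff from sit Curveball: p·1 + (1−p)·(-4) = 5p - 4
  -4p + 2 = 5p - 4  ⇒  -9p = -6  ⇒  p = 2/3.
In a mixed equilibrium the pitcher is indifferent between Curveball and Fastball; this condition fixes q.
  the pitcher's payoff from Curveball: q·2 + (1−q)·(-1) = 3q - 1
  the pitcher's payoff from Fastball: q·(-2) + (1−q)·4 = -6q + 4
  3q - 1 = -6q + 4  ⇒  9q = 5  ⇒  q = 5/9.

p = 2/3, q = 5/9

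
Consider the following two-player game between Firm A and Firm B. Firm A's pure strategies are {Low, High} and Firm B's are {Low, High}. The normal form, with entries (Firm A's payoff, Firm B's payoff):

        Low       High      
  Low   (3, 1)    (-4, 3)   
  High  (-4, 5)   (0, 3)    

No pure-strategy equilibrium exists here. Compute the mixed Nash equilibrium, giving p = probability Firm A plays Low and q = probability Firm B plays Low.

In a mixed equilibrium Firm B is indifferent between Low and High; this condition fixes p.
  Firm B's payoff from Low: p·1 + (1−p)·5 = -4p + 5
  Firm B's payoff from High: p·3 + (1−p)·3 = 3
  -4p + 5 = 3  ⇒  -4p = -2  ⇒  p = 1/2.
Firm B's mix must leave Firm A indifferent between Low and High.
  Firm A's payoff to Low: q·3 + (1−q)·(-4) = 7q - 4
  Firm A's payoff to High: q·(-4) + (1−q)·0 = -4q
  7q - 4 = -4q  ⇒  11q = 4  ⇒  q = 4/11.

p = 1/2, q = 4/11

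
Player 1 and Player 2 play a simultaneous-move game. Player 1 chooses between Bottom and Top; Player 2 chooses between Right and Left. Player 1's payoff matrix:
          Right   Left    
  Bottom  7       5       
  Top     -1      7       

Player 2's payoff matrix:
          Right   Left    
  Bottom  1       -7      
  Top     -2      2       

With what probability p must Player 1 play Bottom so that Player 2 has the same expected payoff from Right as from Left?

For Player 2 to be willing to mix, Player 2 must be indifferent between Right and Left, which pins down Player 1's mix.
  Player 2's expected payoff from Right: p·1 + (1−p)·(-2) = 3p - 2
  Player 2's expected payoff from Left: p·(-7) + (1−p)·2 = -9p + 2
  3p - 2 = -9p + 2  ⇒  12p = 4  ⇒  p = 1/3.

p = 1/3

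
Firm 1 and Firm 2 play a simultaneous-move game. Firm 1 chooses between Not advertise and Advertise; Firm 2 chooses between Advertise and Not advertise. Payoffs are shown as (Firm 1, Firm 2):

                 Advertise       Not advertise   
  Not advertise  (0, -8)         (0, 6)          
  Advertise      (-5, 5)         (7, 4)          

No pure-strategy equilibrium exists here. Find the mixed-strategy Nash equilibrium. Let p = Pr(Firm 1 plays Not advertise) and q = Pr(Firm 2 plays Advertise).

Set Firm 2's expected payoff from Advertise equal to that from Not advertise:
  Firm 2's payoff to Advertise: p·(-8) + (1−p)·5 = -13p + 5
  Firm 2's payoff to Not advertise: p·6 + (1−p)·4 = 2p + 4
  -13p + 5 = 2p + 4  ⇒  -15p = -1  ⇒  p = 1/15.
In a mixed equilibrium Firm 1 is indifferent between Not advertise and Advertise; this condition fixes q.
  Firm 1's payoff to Not advertise: q·0 + (1−q)·0 = 0
  Firm 1's payoff to Advertise: q·(-5) + (1−q)·7 = -12q + 7
  0 = -12q + 7  ⇒  12q = 7  ⇒  q = 7/12.

p = 1/15, q = 7/12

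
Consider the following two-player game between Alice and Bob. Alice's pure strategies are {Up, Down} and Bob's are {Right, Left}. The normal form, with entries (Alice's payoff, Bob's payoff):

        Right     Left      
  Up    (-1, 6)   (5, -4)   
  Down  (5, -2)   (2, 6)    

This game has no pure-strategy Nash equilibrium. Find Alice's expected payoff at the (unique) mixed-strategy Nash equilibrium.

3

In a mixed equilibrium Alice is indifferent between Up and Down; this condition fixes q.
  Alice's payoff to Up: q·(-1) + (1−q)·5 = -6q + 5
  Alice's payoff to Down: q·5 + (1−q)·2 = 3q + 2
  -6q + 5 = 3q + 2  ⇒  -9q = -3  ⇒  q = 1/3.
At equilibrium Alice is indifferent across rows, so Alice's payoff equals the payoff from Up: (1/3)·(-1) + (2/3)·5 = 3.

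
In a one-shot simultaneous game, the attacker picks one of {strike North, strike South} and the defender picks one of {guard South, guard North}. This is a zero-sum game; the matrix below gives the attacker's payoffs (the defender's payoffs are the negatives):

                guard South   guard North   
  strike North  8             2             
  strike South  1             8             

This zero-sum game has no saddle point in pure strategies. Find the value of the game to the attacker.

v = 62/13

The attacker's indifference between strike North and strike South determines the defender's mixing probability q:
  the attacker's expected payoff from strike North: q·8 + (1−q)·2 = 6q + 2
  the attacker's expected payoff from strike South: q·1 + (1−q)·8 = -7q + 8
  6q + 2 = -7q + 8  ⇒  13q = 6  ⇒  q = 6/13.
The value is the attacker's expected payoff against this mix (using strike North): (6/13)·8 + (7/13)·2 = 62/13.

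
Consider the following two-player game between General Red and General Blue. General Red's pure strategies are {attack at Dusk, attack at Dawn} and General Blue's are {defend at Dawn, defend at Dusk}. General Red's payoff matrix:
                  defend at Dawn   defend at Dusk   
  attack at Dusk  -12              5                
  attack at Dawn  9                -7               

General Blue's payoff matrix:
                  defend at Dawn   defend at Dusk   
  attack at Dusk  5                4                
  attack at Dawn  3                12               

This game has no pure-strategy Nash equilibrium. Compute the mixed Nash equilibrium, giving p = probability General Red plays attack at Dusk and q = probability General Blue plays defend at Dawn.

p = 9/10, q = 4/11

Set General Blue's expected payoff from defend at Dawn equal to that from defend at Dusk:
  General Blue's payoff from defend at Dawn: p·5 + (1−p)·3 = 2p + 3
  General Blue's payoff from defend at Dusk: p·4 + (1−p)·12 = -8p + 12
  2p + 3 = -8p + 12  ⇒  10p = 9  ⇒  p = 9/10.
For General Red to be willing to mix, General Red must be indifferent between attack at Dusk and attack at Dawn, which pins down General Blue's mix.
  General Red's payoff from attack at Dusk: q·(-12) + (1−q)·5 = -17q + 5
  General Red's payoff from attack at Dawn: q·9 + (1−q)·(-7) = 16q - 7
  -17q + 5 = 16q - 7  ⇒  -33q = -12  ⇒  q = 4/11.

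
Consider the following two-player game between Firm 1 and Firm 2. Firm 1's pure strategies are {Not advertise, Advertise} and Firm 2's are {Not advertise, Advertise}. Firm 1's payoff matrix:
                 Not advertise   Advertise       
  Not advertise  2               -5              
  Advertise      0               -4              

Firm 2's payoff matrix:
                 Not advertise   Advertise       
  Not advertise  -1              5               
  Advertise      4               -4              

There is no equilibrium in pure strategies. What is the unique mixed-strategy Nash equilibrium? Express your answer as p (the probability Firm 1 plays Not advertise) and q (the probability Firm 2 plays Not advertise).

For Firm 2 to be willing to mix, Firm 2 must be indifferent between Not advertise and Advertise, which pins down Firm 1's mix.
  Firm 2's payoff to Not advertise: p·(-1) + (1−p)·4 = -5p + 4
  Firm 2's payoff to Advertise: p·5 + (1−p)·(-4) = 9p - 4
  -5p + 4 = 9p - 4  ⇒  -14p = -8  ⇒  p = 4/7.
In a mixed equilibrium Firm 1 is indifferent between Not advertise and Advertise; this condition fixes q.
  Firm 1's expected payoff from Not advertise: q·2 + (1−q)·(-5) = 7q - 5
  Firm 1's expected payoff from Advertise: q·0 + (1−q)·(-4) = 4q - 4
  7q - 5 = 4q - 4  ⇒  3q = 1  ⇒  q = 1/3.

p = 4/7, q = 1/3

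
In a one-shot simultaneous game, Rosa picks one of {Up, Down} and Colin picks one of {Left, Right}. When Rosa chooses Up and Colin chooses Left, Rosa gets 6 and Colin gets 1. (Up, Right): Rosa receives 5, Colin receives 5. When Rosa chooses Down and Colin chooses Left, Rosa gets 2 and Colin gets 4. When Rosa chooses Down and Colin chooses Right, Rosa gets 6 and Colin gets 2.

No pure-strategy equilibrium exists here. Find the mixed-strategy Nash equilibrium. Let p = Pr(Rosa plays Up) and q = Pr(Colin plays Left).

In a mixed equilibrium Colin is indifferent between Left and Right; this condition fixes p.
  Colin's payoff from Left: p·1 + (1−p)·4 = -3p + 4
  Colin's payoff from Right: p·5 + (1−p)·2 = 3p + 2
  -3p + 4 = 3p + 2  ⇒  -6p = -2  ⇒  p = 1/3.
Rosa's indifference between Up and Down determines Colin's mixing probability q:
  Rosa's expected payoff from Up: q·6 + (1−q)·5 = q + 5
  Rosa's expected payoff from Down: q·2 + (1−q)·6 = -4q + 6
  q + 5 = -4q + 6  ⇒  5q = 1  ⇒  q = 1/5.

p = 1/3, q = 1/5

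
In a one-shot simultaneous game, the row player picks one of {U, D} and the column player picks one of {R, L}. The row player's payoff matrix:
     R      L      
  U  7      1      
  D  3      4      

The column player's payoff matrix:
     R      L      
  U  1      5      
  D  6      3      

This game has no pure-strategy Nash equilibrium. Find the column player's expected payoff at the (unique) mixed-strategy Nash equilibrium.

27/7

The row player's mix must leave the column player indifferent between R and L.
  the column player's payoff to R: p·1 + (1−p)·6 = -5p + 6
  the column player's payoff to L: p·5 + (1−p)·3 = 2p + 3
  -5p + 6 = 2p + 3  ⇒  -7p = -3  ⇒  p = 3/7.
At equilibrium the column player is indifferent across columns, so the column player's payoff equals the payoff from R: (3/7)·1 + (4/7)·6 = 27/7.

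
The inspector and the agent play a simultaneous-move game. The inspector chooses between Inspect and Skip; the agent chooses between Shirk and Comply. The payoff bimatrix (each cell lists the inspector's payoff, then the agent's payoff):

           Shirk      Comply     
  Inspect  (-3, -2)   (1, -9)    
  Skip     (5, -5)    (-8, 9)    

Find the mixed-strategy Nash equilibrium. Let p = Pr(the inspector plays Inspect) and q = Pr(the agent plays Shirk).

Set the agent's expected payoff from Shirk equal to that from Comply:
  the agent's payoff to Shirk: p·(-2) + (1−p)·(-5) = 3p - 5
  the agent's payoff to Comply: p·(-9) + (1−p)·9 = -18p + 9
  3p - 5 = -18p + 9  ⇒  21p = 14  ⇒  p = 2/3.
Set the inspector's expected payoff from Inspect equal to that from Skip:
  the inspector's expected payoff from Inspect: q·(-3) + (1−q)·1 = -4q + 1
  the inspector's expected payoff from Skip: q·5 + (1−q)·(-8) = 13q - 8
  -4q + 1 = 13q - 8  ⇒  -17q = -9  ⇒  q = 9/17.

p = 2/3, q = 9/17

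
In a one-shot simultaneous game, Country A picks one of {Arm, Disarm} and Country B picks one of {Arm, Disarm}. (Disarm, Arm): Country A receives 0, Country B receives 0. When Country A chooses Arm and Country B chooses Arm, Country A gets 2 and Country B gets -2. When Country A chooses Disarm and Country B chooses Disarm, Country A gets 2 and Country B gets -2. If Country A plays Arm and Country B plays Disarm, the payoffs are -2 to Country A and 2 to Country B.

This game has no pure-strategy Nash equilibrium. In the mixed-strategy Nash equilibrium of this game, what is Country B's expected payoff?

-2/3

In a mixed equilibrium Country B is indifferent between Arm and Disarm; this condition fixes p.
  Country B's payoff to Arm: p·(-2) + (1−p)·0 = -2p
  Country B's payoff to Disarm: p·2 + (1−p)·(-2) = 4p - 2
  -2p = 4p - 2  ⇒  -6p = -2  ⇒  p = 1/3.
At equilibrium Country B is indifferent across columns, so Country B's payoff equals the payoff from Arm: (1/3)·(-2) + (2/3)·0 = -2/3.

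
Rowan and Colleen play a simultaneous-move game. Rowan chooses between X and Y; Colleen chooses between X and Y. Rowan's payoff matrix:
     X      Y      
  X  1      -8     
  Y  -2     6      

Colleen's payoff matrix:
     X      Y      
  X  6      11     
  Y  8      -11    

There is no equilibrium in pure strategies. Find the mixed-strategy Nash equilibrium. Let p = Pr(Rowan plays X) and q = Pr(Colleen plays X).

Colleen's indifference between X and Y determines Rowan's mixing probability p:
  Colleen's payoff to X: p·6 + (1−p)·8 = -2p + 8
  Colleen's payoff to Y: p·11 + (1−p)·(-11) = 22p - 11
  -2p + 8 = 22p - 11  ⇒  -24p = -19  ⇒  p = 19/24.
Set Rowan's expected payoff from X equal to that from Y:
  Rowan's expected payoff from X: q·1 + (1−q)·(-8) = 9q - 8
  Rowan's expected payoff from Y: q·(-2) + (1−q)·6 = -8q + 6
  9q - 8 = -8q + 6  ⇒  17q = 14  ⇒  q = 14/17.

p = 19/24, q = 14/17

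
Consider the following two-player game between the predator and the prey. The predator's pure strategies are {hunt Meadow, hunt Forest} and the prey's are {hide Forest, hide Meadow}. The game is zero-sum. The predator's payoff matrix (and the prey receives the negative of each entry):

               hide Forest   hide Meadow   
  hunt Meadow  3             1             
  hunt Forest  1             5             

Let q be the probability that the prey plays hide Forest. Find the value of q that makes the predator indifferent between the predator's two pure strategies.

q = 2/3

For the predator to be willing to mix, the predator must be indifferent between hunt Meadow and hunt Forest, which pins down the prey's mix.
  the predator's payoff to hunt Meadow: q·3 + (1−q)·1 = 2q + 1
  the predator's payoff to hunt Forest: q·1 + (1−q)·5 = -4q + 5
  2q + 1 = -4q + 5  ⇒  6q = 4  ⇒  q = 2/3.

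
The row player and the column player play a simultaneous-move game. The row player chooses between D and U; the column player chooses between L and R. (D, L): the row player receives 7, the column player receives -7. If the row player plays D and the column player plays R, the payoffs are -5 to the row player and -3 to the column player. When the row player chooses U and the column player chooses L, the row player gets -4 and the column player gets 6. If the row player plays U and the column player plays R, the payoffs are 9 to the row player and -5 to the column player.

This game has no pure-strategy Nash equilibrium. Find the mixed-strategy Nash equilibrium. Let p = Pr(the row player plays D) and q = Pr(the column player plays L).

p = 11/15, q = 14/25

The row player's mix must leave the column player indifferent between L and R.
  the column player's payoff from L: p·(-7) + (1−p)·6 = -13p + 6
  the column player's payoff from R: p·(-3) + (1−p)·(-5) = 2p - 5
  -13p + 6 = 2p - 5  ⇒  -15p = -11  ⇒  p = 11/15.
The row player's indifference between D and U determines the column player's mixing probability q:
  the row player's payoff to D: q·7 + (1−q)·(-5) = 12q - 5
  the row player's payoff to U: q·(-4) + (1−q)·9 = -13q + 9
  12q - 5 = -13q + 9  ⇒  25q = 14  ⇒  q = 14/25.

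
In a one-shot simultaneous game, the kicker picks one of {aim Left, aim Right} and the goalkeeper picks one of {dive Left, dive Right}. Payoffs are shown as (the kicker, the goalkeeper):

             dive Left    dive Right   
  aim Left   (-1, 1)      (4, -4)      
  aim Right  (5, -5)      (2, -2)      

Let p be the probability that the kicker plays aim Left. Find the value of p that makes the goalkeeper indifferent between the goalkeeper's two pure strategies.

The kicker's mix must leave the goalkeeper indifferent between dive Left and dive Right.
  the goalkeeper's payoff to dive Left: p·1 + (1−p)·(-5) = 6p - 5
  the goalkeeper's payoff to dive Right: p·(-4) + (1−p)·(-2) = -2p - 2
  6p - 5 = -2p - 2  ⇒  8p = 3  ⇒  p = 3/8.

p = 3/8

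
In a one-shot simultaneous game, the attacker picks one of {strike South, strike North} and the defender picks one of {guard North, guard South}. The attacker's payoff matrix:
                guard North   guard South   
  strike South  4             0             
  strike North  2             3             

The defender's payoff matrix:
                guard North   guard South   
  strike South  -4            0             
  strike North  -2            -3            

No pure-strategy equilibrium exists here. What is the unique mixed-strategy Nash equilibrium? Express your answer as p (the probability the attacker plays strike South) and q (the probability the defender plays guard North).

p = 1/5, q = 3/5

The defender's indifference between guard North and guard South determines the attacker's mixing probability p:
  the defender's payoff to guard North: p·(-4) + (1−p)·(-2) = -2p - 2
  the defender's payoff to guard South: p·0 + (1−p)·(-3) = 3p - 3
  -2p - 2 = 3p - 3  ⇒  -5p = -1  ⇒  p = 1/5.
For the attacker to be willing to mix, the attacker must be indifferent between strike South and strike North, which pins down the defender's mix.
  the attacker's expected payoff from strike South: q·4 + (1−q)·0 = 4q
  the attacker's expected payoff from strike North: q·2 + (1−q)·3 = -q + 3
  4q = -q + 3  ⇒  5q = 3  ⇒  q = 3/5.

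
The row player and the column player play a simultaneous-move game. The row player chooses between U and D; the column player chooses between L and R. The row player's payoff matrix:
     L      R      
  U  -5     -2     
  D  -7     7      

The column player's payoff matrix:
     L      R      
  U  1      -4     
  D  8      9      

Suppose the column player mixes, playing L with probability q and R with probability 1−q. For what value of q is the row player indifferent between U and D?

In a mixed equilibrium the row player is indifferent between U and D; this condition fixes q.
  the row player's payoff from U: q·(-5) + (1−q)·(-2) = -3q - 2
  the row player's payoff from D: q·(-7) + (1−q)·7 = -14q + 7
  -3q - 2 = -14q + 7  ⇒  11q = 9  ⇒  q = 9/11.

q = 9/11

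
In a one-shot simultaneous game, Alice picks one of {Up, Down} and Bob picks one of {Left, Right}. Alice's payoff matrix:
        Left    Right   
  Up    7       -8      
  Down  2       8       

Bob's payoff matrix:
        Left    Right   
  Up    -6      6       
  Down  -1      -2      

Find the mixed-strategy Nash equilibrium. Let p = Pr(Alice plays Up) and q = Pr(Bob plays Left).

p = 1/13, q = 16/21

Alice's mix must leave Bob indifferent between Left and Right.
  Bob's payoff from Left: p·(-6) + (1−p)·(-1) = -5p - 1
  Bob's payoff from Right: p·6 + (1−p)·(-2) = 8p - 2
  -5p - 1 = 8p - 2  ⇒  -13p = -1  ⇒  p = 1/13.
In a mixed equilibrium Alice is indifferent between Up and Down; this condition fixes q.
  Alice's expected payoff from Up: q·7 + (1−q)·(-8) = 15q - 8
  Alice's expected payoff from Down: q·2 + (1−q)·8 = -6q + 8
  15q - 8 = -6q + 8  ⇒  21q = 16  ⇒  q = 16/21.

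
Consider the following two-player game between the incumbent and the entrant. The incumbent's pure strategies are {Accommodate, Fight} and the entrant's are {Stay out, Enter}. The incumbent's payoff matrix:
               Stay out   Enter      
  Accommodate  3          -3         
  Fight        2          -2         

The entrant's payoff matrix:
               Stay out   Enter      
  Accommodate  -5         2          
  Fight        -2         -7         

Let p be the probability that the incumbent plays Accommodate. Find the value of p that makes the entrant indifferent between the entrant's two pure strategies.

The entrant's indifference between Stay out and Enter determines the incumbent's mixing probability p:
  the entrant's payoff from Stay out: p·(-5) + (1−p)·(-2) = -3p - 2
  the entrant's payoff from Enter: p·2 + (1−p)·(-7) = 9p - 7
  -3p - 2 = 9p - 7  ⇒  -12p = -5  ⇒  p = 5/12.

p = 5/12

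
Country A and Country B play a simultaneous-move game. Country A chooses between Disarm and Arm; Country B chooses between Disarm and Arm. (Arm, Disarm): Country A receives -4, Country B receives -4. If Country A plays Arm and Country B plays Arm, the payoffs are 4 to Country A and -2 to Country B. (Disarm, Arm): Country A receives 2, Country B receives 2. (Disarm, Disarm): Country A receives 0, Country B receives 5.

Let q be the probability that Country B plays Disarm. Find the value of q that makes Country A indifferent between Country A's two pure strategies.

q = 1/3

For Country A to be willing to mix, Country A must be indifferent between Disarm and Arm, which pins down Country B's mix.
  Country A's expected payoff from Disarm: q·0 + (1−q)·2 = -2q + 2
  Country A's expected payoff from Arm: q·(-4) + (1−q)·4 = -8q + 4
  -2q + 2 = -8q + 4  ⇒  6q = 2  ⇒  q = 1/3.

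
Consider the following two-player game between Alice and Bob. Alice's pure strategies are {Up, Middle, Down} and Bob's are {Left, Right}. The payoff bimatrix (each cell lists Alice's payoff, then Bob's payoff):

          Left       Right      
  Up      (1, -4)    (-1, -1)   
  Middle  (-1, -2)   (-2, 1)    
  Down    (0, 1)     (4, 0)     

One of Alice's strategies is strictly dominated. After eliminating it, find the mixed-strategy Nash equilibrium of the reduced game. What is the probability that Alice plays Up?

Alice's strategy Middle is strictly dominated by Up: 1 > -1 and -1 > -2. Eliminate Middle.
Set Bob's expected payoff from Left equal to that from Right:
  Bob's expected payoff from Left: p·(-4) + (1−p)·1 = -5p + 1
  Bob's expected payoff from Right: p·(-1) + (1−p)·0 = -p
  -5p + 1 = -p  ⇒  -4p = -1  ⇒  p = 1/4.

p = 1/4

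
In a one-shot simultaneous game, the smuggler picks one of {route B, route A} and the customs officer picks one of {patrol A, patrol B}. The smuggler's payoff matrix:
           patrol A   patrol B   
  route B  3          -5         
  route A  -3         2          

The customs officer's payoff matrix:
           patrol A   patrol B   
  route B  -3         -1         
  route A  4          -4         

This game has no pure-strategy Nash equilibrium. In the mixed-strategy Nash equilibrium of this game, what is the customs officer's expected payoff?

-8/5

The customs officer's indifference between patrol A and patrol B determines the smuggler's mixing probability p:
  the customs officer's payoff from patrol A: p·(-3) + (1−p)·4 = -7p + 4
  the customs officer's payoff from patrol B: p·(-1) + (1−p)·(-4) = 3p - 4
  -7p + 4 = 3p - 4  ⇒  -10p = -8  ⇒  p = 4/5.
At equilibrium the customs officer is indifferent across columns, so the customs officer's payoff equals the payoff from patrol A: (4/5)·(-3) + (1/5)·4 = -8/5.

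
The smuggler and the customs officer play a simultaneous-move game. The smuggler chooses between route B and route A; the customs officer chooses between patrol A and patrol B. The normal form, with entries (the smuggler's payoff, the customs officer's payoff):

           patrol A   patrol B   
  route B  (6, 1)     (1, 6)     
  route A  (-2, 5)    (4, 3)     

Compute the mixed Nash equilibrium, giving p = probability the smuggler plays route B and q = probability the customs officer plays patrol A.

p = 2/7, q = 3/11

Set the customs officer's expected payoff from patrol A equal to that from patrol B:
  the customs officer's expected payoff from patrol A: p·1 + (1−p)·5 = -4p + 5
  the customs officer's expected payoff from patrol B: p·6 + (1−p)·3 = 3p + 3
  -4p + 5 = 3p + 3  ⇒  -7p = -2  ⇒  p = 2/7.
The smuggler's indifference between route B and route A determines the customs officer's mixing probability q:
  the smuggler's expected payoff from route B: q·6 + (1−q)·1 = 5q + 1
  the smuggler's expected payoff from route A: q·(-2) + (1−q)·4 = -6q + 4
  5q + 1 = -6q + 4  ⇒  11q = 3  ⇒  q = 3/11.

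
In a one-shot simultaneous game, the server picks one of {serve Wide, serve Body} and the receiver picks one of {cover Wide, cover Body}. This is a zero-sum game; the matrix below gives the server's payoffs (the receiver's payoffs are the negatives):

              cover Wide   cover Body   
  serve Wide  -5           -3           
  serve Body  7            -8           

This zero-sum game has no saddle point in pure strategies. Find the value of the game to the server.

v = -61/17

For the server to be willing to mix, the server must be indifferent between serve Wide and serve Body, which pins down the receiver's mix.
  the server's payoff to serve Wide: q·(-5) + (1−q)·(-3) = -2q - 3
  the server's payoff to serve Body: q·7 + (1−q)·(-8) = 15q - 8
  -2q - 3 = 15q - 8  ⇒  -17q = -5  ⇒  q = 5/17.
The value is the server's expected payoff against this mix (using serve Wide): (5/17)·(-5) + (12/17)·(-3) = -61/17.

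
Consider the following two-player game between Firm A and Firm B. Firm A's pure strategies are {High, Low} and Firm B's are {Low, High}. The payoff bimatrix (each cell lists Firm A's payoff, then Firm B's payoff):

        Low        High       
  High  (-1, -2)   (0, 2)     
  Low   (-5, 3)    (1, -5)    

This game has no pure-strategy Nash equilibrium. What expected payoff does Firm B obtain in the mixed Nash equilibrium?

In a mixed equilibrium Firm B is indifferent between Low and High; this condition fixes p.
  Firm B's expected payoff from Low: p·(-2) + (1−p)·3 = -5p + 3
  Firm B's expected payoff from High: p·2 + (1−p)·(-5) = 7p - 5
  -5p + 3 = 7p - 5  ⇒  -12p = -8  ⇒  p = 2/3.
At equilibrium Firm B is indifferent across columns, so Firm B's payoff equals the payoff from Low: (2/3)·(-2) + (1/3)·3 = -1/3.

-1/3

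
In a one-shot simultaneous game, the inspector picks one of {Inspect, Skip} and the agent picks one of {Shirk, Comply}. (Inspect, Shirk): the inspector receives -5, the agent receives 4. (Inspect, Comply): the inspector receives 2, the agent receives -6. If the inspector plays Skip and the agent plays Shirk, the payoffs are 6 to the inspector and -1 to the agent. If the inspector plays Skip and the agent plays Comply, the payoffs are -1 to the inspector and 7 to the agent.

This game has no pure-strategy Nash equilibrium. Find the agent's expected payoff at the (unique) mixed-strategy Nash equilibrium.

Set the agent's expected payoff from Shirk equal to that from Comply:
  the agent's payoff from Shirk: p·4 + (1−p)·(-1) = 5p - 1
  the agent's payoff from Comply: p·(-6) + (1−p)·7 = -13p + 7
  5p - 1 = -13p + 7  ⇒  18p = 8  ⇒  p = 4/9.
At equilibrium the agent is indifferent across columns, so the agent's payoff equals the payoff from Shirk: (4/9)·4 + (5/9)·(-1) = 11/9.

11/9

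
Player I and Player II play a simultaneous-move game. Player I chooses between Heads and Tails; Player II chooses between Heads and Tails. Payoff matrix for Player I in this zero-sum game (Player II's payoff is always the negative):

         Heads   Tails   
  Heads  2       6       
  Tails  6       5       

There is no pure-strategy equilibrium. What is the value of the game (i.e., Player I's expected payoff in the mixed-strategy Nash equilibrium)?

Set Player I's expected payoff from Heads equal to that from Tails:
  Player I's expected payoff from Heads: q·2 + (1−q)·6 = -4q + 6
  Player I's expected payoff from Tails: q·6 + (1−q)·5 = q + 5
  -4q + 6 = q + 5  ⇒  -5q = -1  ⇒  q = 1/5.
The value is Player I's expected payoff against this mix (using Heads): (1/5)·2 + (4/5)·6 = 26/5.

v = 26/5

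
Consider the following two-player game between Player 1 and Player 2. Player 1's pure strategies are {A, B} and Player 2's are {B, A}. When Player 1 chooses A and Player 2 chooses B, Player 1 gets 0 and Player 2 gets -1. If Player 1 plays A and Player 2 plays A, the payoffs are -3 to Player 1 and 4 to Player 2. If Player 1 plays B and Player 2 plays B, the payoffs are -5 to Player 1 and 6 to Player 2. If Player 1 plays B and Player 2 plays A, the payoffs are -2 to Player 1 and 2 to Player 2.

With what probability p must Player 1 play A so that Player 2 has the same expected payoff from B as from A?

p = 4/9

For Player 2 to be willing to mix, Player 2 must be indifferent between B and A, which pins down Player 1's mix.
  Player 2's expected payoff from B: p·(-1) + (1−p)·6 = -7p + 6
  Player 2's expected payoff from A: p·4 + (1−p)·2 = 2p + 2
  -7p + 6 = 2p + 2  ⇒  -9p = -4  ⇒  p = 4/9.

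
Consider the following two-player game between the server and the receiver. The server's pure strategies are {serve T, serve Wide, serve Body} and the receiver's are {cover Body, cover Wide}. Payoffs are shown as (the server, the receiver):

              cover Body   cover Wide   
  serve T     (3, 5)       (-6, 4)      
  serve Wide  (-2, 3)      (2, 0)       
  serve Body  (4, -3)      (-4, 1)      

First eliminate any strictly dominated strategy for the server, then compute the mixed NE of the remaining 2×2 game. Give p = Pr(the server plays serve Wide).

The server's strategy serve T is strictly dominated by serve Body: 4 > 3 and -4 > -6. Eliminate serve T.
Set the receiver's expected payoff from cover Body equal to that from cover Wide:
  the receiver's payoff from cover Body: p·3 + (1−p)·(-3) = 6p - 3
  the receiver's payoff from cover Wide: p·0 + (1−p)·1 = -p + 1
  6p - 3 = -p + 1  ⇒  7p = 4  ⇒  p = 4/7.

p = 4/7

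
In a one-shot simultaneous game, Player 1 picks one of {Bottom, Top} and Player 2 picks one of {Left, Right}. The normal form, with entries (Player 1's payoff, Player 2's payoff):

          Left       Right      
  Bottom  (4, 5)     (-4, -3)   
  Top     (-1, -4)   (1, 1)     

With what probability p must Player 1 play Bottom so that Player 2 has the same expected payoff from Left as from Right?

In a mixed equilibrium Player 2 is indifferent between Left and Right; this condition fixes p.
  Player 2's payoff from Left: p·5 + (1−p)·(-4) = 9p - 4
  Player 2's payoff from Right: p·(-3) + (1−p)·1 = -4p + 1
  9p - 4 = -4p + 1  ⇒  13p = 5  ⇒  p = 5/13.

p = 5/13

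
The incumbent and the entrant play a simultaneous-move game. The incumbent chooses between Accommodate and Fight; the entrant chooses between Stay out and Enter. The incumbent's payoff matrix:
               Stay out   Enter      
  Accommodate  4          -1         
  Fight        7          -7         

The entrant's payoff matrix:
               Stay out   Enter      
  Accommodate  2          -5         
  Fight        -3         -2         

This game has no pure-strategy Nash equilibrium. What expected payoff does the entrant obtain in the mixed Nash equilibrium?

-19/8

The entrant's indifference between Stay out and Enter determines the incumbent's mixing probability p:
  the entrant's payoff from Stay out: p·2 + (1−p)·(-3) = 5p - 3
  the entrant's payoff from Enter: p·(-5) + (1−p)·(-2) = -3p - 2
  5p - 3 = -3p - 2  ⇒  8p = 1  ⇒  p = 1/8.
At equilibrium the entrant is indifferent across columns, so the entrant's payoff equals the payoff from Stay out: (1/8)·2 + (7/8)·(-3) = -19/8.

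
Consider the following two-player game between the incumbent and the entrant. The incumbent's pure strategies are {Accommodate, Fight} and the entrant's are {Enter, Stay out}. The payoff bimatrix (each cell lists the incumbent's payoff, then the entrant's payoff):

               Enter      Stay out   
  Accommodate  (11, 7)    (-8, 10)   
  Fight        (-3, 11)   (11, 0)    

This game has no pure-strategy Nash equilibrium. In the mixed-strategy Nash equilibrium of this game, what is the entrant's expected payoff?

The entrant's indifference between Enter and Stay out determines the incumbent's mixing probability p:
  the entrant's payoff to Enter: p·7 + (1−p)·11 = -4p + 11
  the entrant's payoff to Stay out: p·10 + (1−p)·0 = 10p
  -4p + 11 = 10p  ⇒  -14p = -11  ⇒  p = 11/14.
At equilibrium the entrant is indifferent across columns, so the entrant's payoff equals the payoff from Enter: (11/14)·7 + (3/14)·11 = 55/7.

55/7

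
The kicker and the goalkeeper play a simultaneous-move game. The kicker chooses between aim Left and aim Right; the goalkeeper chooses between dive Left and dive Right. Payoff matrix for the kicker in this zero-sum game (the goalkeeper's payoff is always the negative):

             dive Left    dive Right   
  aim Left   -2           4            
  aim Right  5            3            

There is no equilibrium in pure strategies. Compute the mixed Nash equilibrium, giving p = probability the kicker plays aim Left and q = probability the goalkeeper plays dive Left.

p = 1/4, q = 1/8

The kicker's mix must leave the goalkeeper indifferent between dive Left and dive Right.
  the goalkeeper's payoff from dive Left: p·2 + (1−p)·(-5) = 7p - 5
  the goalkeeper's payoff from dive Right: p·(-4) + (1−p)·(-3) = -p - 3
  7p - 5 = -p - 3  ⇒  8p = 2  ⇒  p = 1/4.
In a mixed equilibrium the kicker is indifferent between aim Left and aim Right; this condition fixes q.
  the kicker's payoff to aim Left: q·(-2) + (1−q)·4 = -6q + 4
  the kicker's payoff to aim Right: q·5 + (1−q)·3 = 2q + 3
  -6q + 4 = 2q + 3  ⇒  -8q = -1  ⇒  q = 1/8.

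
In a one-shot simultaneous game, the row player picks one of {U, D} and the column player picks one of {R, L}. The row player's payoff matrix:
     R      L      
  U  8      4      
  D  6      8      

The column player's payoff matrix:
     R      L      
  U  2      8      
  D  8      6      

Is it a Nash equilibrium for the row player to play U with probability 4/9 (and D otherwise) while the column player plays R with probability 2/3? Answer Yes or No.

No

Given the row player's mix p = 4/9, the column player's payoff from R is 16/3 but from L is 62/9. The column player strictly prefers L, so the column player would not mix.
So the proposed profile is not a Nash equilibrium.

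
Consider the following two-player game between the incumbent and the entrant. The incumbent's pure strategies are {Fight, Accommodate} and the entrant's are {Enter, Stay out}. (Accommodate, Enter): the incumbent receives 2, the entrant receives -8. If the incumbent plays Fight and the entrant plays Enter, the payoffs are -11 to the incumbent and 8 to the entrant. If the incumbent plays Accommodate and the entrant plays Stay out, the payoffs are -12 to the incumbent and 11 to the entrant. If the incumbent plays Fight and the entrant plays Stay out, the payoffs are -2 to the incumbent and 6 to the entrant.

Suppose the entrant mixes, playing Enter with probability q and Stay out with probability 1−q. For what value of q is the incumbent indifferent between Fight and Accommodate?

In a mixed equilibrium the incumbent is indifferent between Fight and Accommodate; this condition fixes q.
  the incumbent's expected payoff from Fight: q·(-11) + (1−q)·(-2) = -9q - 2
  the incumbent's expected payoff from Accommodate: q·2 + (1−q)·(-12) = 14q - 12
  -9q - 2 = 14q - 12  ⇒  -23q = -10  ⇒  q = 10/23.

q = 10/23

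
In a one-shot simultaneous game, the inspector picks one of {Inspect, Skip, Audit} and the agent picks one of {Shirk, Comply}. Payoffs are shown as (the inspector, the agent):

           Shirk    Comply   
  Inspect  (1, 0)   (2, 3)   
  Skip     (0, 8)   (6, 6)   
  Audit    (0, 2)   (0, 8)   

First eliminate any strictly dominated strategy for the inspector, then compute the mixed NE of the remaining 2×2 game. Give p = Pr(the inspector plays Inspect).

The inspector's strategy Audit is strictly dominated by Inspect: 1 > 0 and 2 > 0. Eliminate Audit.
Set the agent's expected payoff from Shirk equal to that from Comply:
  the agent's expected payoff from Shirk: p·0 + (1−p)·8 = -8p + 8
  the agent's expected payoff from Comply: p·3 + (1−p)·6 = -3p + 6
  -8p + 8 = -3p + 6  ⇒  -5p = -2  ⇒  p = 2/5.

p = 2/5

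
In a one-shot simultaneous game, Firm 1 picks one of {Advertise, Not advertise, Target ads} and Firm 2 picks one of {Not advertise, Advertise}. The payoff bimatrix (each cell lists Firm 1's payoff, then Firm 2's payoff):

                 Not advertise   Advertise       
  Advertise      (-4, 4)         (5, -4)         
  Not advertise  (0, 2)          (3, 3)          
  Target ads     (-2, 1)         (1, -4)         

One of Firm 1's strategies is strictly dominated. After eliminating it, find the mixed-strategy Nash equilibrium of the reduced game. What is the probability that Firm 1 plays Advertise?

Firm 1's strategy Target ads is strictly dominated by Not advertise: 0 > -2 and 3 > 1. Eliminate Target ads.
Firm 2's indifference between Not advertise and Advertise determines Firm 1's mixing probability p:
  Firm 2's expected payoff from Not advertise: p·4 + (1−p)·2 = 2p + 2
  Firm 2's expected payoff from Advertise: p·(-4) + (1−p)·3 = -7p + 3
  2p + 2 = -7p + 3  ⇒  9p = 1  ⇒  p = 1/9.

p = 1/9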